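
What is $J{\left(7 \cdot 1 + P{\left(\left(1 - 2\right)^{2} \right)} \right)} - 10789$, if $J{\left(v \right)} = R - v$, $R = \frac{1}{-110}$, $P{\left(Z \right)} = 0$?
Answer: $- \frac{1187561}{110} \approx -10796.0$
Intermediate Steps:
$R = - \frac{1}{110} \approx -0.0090909$
$J{\left(v \right)} = - \frac{1}{110} - v$
$J{\left(7 \cdot 1 + P{\left(\left(1 - 2\right)^{2} \right)} \right)} - 10789 = \left(- \frac{1}{110} - \left(7 \cdot 1 + 0\right)\right) - 10789 = \left(- \frac{1}{110} - \left(7 + 0\right)\right) - 10789 = \left(- \frac{1}{110} - 7\right) - 10789 = - \frac{771}{110} - 10789 = - \frac{1187561}{110}$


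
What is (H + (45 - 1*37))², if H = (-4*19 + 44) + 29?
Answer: 25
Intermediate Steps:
H = -3 (H = (-76 + 44) + 29 = -32 + 29 = -3)
(H + (45 - 1*37))² = (-3 + (45 - 1*37))² = (-3 + (45 - 37))² = (-3 + 8)² = 5² = 25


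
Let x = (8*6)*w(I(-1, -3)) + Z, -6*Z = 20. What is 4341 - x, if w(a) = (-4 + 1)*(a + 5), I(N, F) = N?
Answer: 14761/3 ≈ 4920.3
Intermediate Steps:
Z = -10/3 (Z = -⅙*20 = -10/3 ≈ -3.3333)
w(a) = -15 - 3*a (w(a) = -3*(5 + a) = -15 - 3*a)
x = -1738/3 (x = (8*6)*(-15 - 3*(-1)) - 10/3 = 48*(-15 + 3) - 10/3 = 48*(-12) - 10/3 = -576 - 10/3 = -1738/3 ≈ -579.33)
4341 - x = 4341 - 1*(-1738/3) = 4341 + 1738/3 = 14761/3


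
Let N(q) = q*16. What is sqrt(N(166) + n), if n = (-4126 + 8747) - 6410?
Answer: 17*sqrt(3) ≈ 29.445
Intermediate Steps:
N(q) = 16*q
n = -1789 (n = 4621 - 6410 = -1789)
sqrt(N(166) + n) = sqrt(16*166 - 1789) = sqrt(2656 - 1789) = sqrt(867) = 17*sqrt(3)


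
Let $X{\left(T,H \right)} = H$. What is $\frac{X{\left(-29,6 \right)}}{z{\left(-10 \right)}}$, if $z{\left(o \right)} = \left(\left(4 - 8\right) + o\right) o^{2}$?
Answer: $- \frac{3}{700} \approx -0.0042857$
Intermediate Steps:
$z{\left(o \right)} = o^{2} \left(-4 + o\right)$ ($z{\left(o \right)} = \left(-4 + o\right) o^{2} = o^{2} \left(-4 + o\right)$)
$\frac{X{\left(-29,6 \right)}}{z{\left(-10 \right)}} = \frac{6}{\left(-10\right)^{2} \left(-4 - 10\right)} = \frac{6}{100 \left(-14\right)} = \frac{6}{-1400} = 6 \left(- \frac{1}{1400}\right) = - \frac{3}{700}$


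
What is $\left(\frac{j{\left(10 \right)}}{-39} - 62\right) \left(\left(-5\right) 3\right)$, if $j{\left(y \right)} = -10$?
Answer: $\frac{12040}{13} \approx 926.15$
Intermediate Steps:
$\left(\frac{j{\left(10 \right)}}{-39} - 62\right) \left(\left(-5\right) 3\right) = \left(- \frac{10}{-39} - 62\right) \left(\left(-5\right) 3\right) = \left(\left(-10\right) \left(- \frac{1}{39}\right) - 62\right) \left(-15\right) = \left(\frac{10}{39} - 62\right) \left(-15\right) = \left(- \frac{2408}{39}\right) \left(-15\right) = \frac{12040}{13}$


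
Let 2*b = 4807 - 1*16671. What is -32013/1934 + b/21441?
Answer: -697863221/41466894 ≈ -16.829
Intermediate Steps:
b = -5932 (b = (4807 - 1*16671)/2 = (4807 - 16671)/2 = (½)*(-11864) = -5932)
-32013/1934 + b/21441 = -32013/1934 - 5932/21441 = -697863221/41466894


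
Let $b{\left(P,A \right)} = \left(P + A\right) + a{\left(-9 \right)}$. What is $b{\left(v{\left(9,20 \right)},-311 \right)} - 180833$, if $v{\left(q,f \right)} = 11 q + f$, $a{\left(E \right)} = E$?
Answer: $-181034$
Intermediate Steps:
$v{\left(q,f \right)} = f + 11 q$
$b{\left(P,A \right)} = -9 + A + P$ ($b{\left(P,A \right)} = \left(P + A\right) - 9 = \left(A + P\right) - 9 = -9 + A + P$)
$b{\left(v{\left(9,20 \right)},-311 \right)} - 180833 = \left(-9 - 311 + \left(20 + 11 \cdot 9\right)\right) - 180833 = \left(-9 - 311 + \left(20 + 99\right)\right) - 180833 = \left(-9 - 311 + 119\right) - 180833 = -201 - 180833 = -181034$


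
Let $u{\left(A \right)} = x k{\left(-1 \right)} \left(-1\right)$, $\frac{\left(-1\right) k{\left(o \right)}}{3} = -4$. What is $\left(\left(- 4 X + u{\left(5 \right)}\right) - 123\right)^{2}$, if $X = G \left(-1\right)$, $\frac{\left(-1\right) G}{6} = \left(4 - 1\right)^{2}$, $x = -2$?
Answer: $99225$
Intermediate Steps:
$k{\left(o \right)} = 12$ ($k{\left(o \right)} = \left(-3\right) \left(-4\right) = 12$)
$u{\left(A \right)} = 24$ ($u{\left(A \right)} = \left(-2\right) 12 \left(-1\right) = \left(-24\right) \left(-1\right) = 24$)
$G = -54$ ($G = - 6 \left(4 - 1\right)^{2} = - 6 \cdot 3^{2} = \left(-6\right) 9 = -54$)
$X = 54$ ($X = \left(-54\right) \left(-1\right) = 54$)
$\left(\left(- 4 X + u{\left(5 \right)}\right) - 123\right)^{2} = \left(\left(\left(-4\right) 54 + 24\right) - 123\right)^{2} = \left(\left(-216 + 24\right) - 123\right)^{2} = \left(-192 - 123\right)^{2} = \left(-315\right)^{2} = 99225$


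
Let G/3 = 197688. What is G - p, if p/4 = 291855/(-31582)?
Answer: 9365657334/15791 ≈ 5.9310e+5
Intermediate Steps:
G = 593064 (G = 3*197688 = 593064)
p = -583710/15791 (p = 4*(291855/(-31582)) = 4*(291855*(-1/31582)) = 4*(-291855/31582) = -583710/15791 ≈ -36.965)
G - p = 593064 - 1*(-583710/15791) = 593064 + 583710/15791 = 9365657334/15791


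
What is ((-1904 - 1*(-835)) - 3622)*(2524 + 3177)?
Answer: -26743391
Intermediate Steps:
((-1904 - 1*(-835)) - 3622)*(2524 + 3177) = ((-1904 + 835) - 3622)*5701 = (-1069 - 3622)*5701 = -4691*5701 = -26743391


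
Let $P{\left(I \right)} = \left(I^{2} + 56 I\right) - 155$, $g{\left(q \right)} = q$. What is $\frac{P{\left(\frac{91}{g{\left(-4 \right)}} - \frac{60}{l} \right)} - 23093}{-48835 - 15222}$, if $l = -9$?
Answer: $\frac{3440159}{9224208} \approx 0.37295$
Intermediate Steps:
$P{\left(I \right)} = -155 + I^{2} + 56 I$
$\frac{P{\left(\frac{91}{g{\left(-4 \right)}} - \frac{60}{l} \right)} - 23093}{-48835 - 15222} = \frac{\left(-155 + \left(\frac{91}{-4} - \frac{60}{-9}\right)^{2} + 56 \left(\frac{91}{-4} - \frac{60}{-9}\right)\right) - 23093}{-48835 - 15222} = \frac{\left(-155 + \left(91 \left(- \frac{1}{4}\right) - - \frac{20}{3}\right)^{2} + 56 \left(91 \left(- \frac{1}{4}\right) - - \frac{20}{3}\right)\right) - 23093}{-64057} = \left(\left(-155 + \left(- \frac{91}{4} + \frac{20}{3}\right)^{2} + 56 \left(- \frac{91}{4} + \frac{20}{3}\right)\right) - 23093\right) \left(- \frac{1}{64057}\right) = \left(\left(-155 + \left(- \frac{193}{12}\right)^{2} + 56 \left(- \frac{193}{12}\right)\right) - 23093\right) \left(- \frac{1}{64057}\right) = \left(\left(-155 + \frac{37249}{144} - \frac{2702}{3}\right) - 23093\right) \left(- \frac{1}{64057}\right) = \left(- \frac{114767}{144} - 23093\right) \left(- \frac{1}{64057}\right) = \left(- \frac{3440159}{144}\right) \left(- \frac{1}{64057}\right) = \frac{3440159}{9224208}$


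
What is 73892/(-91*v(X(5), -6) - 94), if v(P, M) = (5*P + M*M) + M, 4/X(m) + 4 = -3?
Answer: -18473/641 ≈ -28.819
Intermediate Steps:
X(m) = -4/7 (X(m) = 4/(-4 - 3) = 4/(-7) = 4*(-⅐) = -4/7)
v(P, M) = M + M² + 5*P (v(P, M) = (5*P + M²) + M = (M² + 5*P) + M = M + M² + 5*P)
73892/(-91*v(X(5), -6) - 94) = 73892/(-91*(-6 + (-6)² + 5*(-4/7)) - 94) = 73892/(-91*(-6 + 36 - 20/7) - 94) = 73892/(-91*190/7 - 94) = 73892/(-2470 - 94) = 73892/(-2564) = 73892*(-1/2564) = -18473/641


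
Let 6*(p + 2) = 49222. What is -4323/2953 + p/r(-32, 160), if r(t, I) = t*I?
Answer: -27811969/9071616 ≈ -3.0658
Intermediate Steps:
p = 24605/3 (p = -2 + (⅙)*49222 = -2 + 24611/3 = 24605/3 ≈ 8201.7)
r(t, I) = I*t
-4323/2953 + p/r(-32, 160) = -4323/2953 + 24605/(3*((160*(-32)))) = -4323*1/2953 + (24605/3)/(-5120) = -4323/2953 + (24605/3)*(-1/5120) = -4323/2953 - 4921/3072 = -27811969/9071616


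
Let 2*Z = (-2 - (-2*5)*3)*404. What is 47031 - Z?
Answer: 41375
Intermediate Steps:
Z = 5656 (Z = ((-2 - (-2*5)*3)*404)/2 = ((-2 - (-10)*3)*404)/2 = ((-2 - 1*(-30))*404)/2 = ((-2 + 30)*404)/2 = (28*404)/2 = (1/2)*11312 = 5656)
47031 - Z = 47031 - 1*5656 = 47031 - 5656 = 41375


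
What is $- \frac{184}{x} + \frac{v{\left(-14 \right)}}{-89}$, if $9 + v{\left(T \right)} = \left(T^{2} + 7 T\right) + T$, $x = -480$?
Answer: $- \frac{2453}{5340} \approx -0.45936$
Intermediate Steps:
$v{\left(T \right)} = -9 + T^{2} + 8 T$ ($v{\left(T \right)} = -9 + \left(\left(T^{2} + 7 T\right) + T\right) = -9 + \left(T^{2} + 8 T\right) = -9 + T^{2} + 8 T$)
$- \frac{184}{x} + \frac{v{\left(-14 \right)}}{-89} = - \frac{184}{-480} + \frac{-9 + \left(-14\right)^{2} + 8 \left(-14\right)}{-89} = \left(-184\right) \left(- \frac{1}{480}\right) + \left(-9 + 196 - 112\right) \left(- \frac{1}{89}\right) = \frac{23}{60} + 75 \left(- \frac{1}{89}\right) = \frac{23}{60} - \frac{75}{89} = - \frac{2453}{5340}$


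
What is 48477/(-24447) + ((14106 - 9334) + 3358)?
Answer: 66235211/8149 ≈ 8128.0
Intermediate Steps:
48477/(-24447) + ((14106 - 9334) + 3358) = 48477*(-1/24447) + (4772 + 3358) = -16159/8149 + 8130 = 66235211/8149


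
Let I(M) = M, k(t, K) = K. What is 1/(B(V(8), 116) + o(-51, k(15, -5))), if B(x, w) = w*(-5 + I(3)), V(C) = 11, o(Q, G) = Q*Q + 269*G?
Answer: 1/1024 ≈ 0.00097656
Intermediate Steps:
o(Q, G) = Q² + 269*G
B(x, w) = -2*w (B(x, w) = w*(-5 + 3) = w*(-2) = -2*w)
1/(B(V(8), 116) + o(-51, k(15, -5))) = 1/(-2*116 + ((-51)² + 269*(-5))) = 1/(-232 + (2601 - 1345)) = 1/(-232 + 1256) = 1/1024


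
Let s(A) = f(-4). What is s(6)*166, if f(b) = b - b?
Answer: 0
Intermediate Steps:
f(b) = 0
s(A) = 0
s(6)*166 = 0*166 = 0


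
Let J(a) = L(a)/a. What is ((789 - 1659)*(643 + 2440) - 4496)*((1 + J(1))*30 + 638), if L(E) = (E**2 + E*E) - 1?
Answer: -1875320788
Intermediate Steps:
L(E) = -1 + 2*E**2 (L(E) = (E**2 + E**2) - 1 = 2*E**2 - 1 = -1 + 2*E**2)
J(a) = (-1 + 2*a**2)/a
((789 - 1659)*(643 + 2440) - 4496)*((1 + J(1))*30 + 638) = ((789 - 1659)*(643 + 2440) - 4496)*((1 + (-1/1 + 2*1))*30 + 638) = (-870*3083 - 4496)*((1 + (-1*1 + 2))*30 + 638) = (-2682210 - 4496)*((1 + (-1 + 2))*30 + 638) = -2686706*((1 + 1)*30 + 638) = -2686706*(2*30 + 638) = -2686706*(60 + 638) = -2686706*698 = -1875320788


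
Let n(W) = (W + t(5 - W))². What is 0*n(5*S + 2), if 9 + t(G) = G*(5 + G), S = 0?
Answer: 0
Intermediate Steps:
t(G) = -9 + G*(5 + G)
n(W) = (16 + (5 - W)² - 4*W)² (n(W) = (W + (-9 + (5 - W)² + 5*(5 - W)))² = (W + (-9 + (5 - W)² + (25 - 5*W)))² = (W + (16 + (5 - W)² - 5*W))² = (16 + (5 - W)² - 4*W)²)
0*n(5*S + 2) = 0*(16 + (-5 + (5*0 + 2))² - 4*(5*0 + 2))² = 0*(16 + (-5 + (0 + 2))² - 4*(0 + 2))² = 0*(16 + (-5 + 2)² - 4*2)² = 0*(16 + (-3)² - 8)² = 0*(16 + 9 - 8)² = 0*17² = 0*289 = 0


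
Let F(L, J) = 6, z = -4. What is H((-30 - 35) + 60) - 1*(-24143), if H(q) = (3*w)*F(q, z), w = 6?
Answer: 24251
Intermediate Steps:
H(q) = 108 (H(q) = (3*6)*6 = 18*6 = 108)
H((-30 - 35) + 60) - 1*(-24143) = 108 - 1*(-24143) = 108 + 24143 = 24251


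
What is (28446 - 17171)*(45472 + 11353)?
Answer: 640701875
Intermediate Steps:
(28446 - 17171)*(45472 + 11353) = 11275*56825 = 640701875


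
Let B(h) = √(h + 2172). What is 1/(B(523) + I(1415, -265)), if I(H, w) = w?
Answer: -53/13506 - 7*√55/67530 ≈ -0.0046929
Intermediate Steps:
B(h) = √(2172 + h)
1/(B(523) + I(1415, -265)) = 1/(√(2172 + 523) - 265) = 1/(√2695 - 265) = 1/(7*√55 - 265) = 1/(-265 + 7*√55)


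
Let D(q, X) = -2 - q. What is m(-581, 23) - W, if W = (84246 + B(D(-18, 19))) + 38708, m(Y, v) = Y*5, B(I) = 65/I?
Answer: -2013809/16 ≈ -1.2586e+5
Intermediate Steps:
m(Y, v) = 5*Y
W = 1967329/16 (W = (84246 + 65/(-2 - 1*(-18))) + 38708 = (84246 + 65/(-2 + 18)) + 38708 = (84246 + 65/16) + 38708 = 1348001/16 + 38708 = 1967329/16 ≈ 1.2296e+5)
m(-581, 23) - W = 5*(-581) - 1*1967329/16 = -2905 - 1967329/16 = -2013809/16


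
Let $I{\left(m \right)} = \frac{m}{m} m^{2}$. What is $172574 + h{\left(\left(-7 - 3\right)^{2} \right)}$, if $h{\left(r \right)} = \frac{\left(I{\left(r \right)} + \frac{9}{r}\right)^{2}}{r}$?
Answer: $\frac{1172592000081}{1000000} \approx 1.1726 \cdot 10^{6}$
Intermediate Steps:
$I{\left(m \right)} = m^{2}$ ($I{\left(m \right)} = 1 m^{2} = m^{2}$)
$h{\left(r \right)} = \frac{\left(r^{2} + \frac{9}{r}\right)^{2}}{r}$
$172574 + h{\left(\left(-7 - 3\right)^{2} \right)} = 172574 + \frac{\left(9 + \left(\left(-7 - 3\right)^{2}\right)^{3}\right)^{2}}{\left(-7 - 3\right)^{6}} = 172574 + \frac{\left(9 + \left(\left(-10\right)^{2}\right)^{3}\right)^{2}}{1000000} = 172574 + \frac{\left(9 + 100^{3}\right)^{2}}{1000000} = 172574 + \frac{\left(9 + 1000000\right)^{2}}{1000000} = 172574 + \frac{1000009^{2}}{1000000} = 172574 + \frac{1}{1000000} \cdot 1000018000081 = 172574 + \frac{1000018000081}{1000000} = \frac{1172592000081}{1000000}$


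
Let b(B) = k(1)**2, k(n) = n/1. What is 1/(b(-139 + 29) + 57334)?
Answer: 1/57335 ≈ 1.7441e-5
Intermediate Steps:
k(n) = n (k(n) = 1*n = n)
b(B) = 1 (b(B) = 1**2 = 1)
1/(b(-139 + 29) + 57334) = 1/(1 + 57334) = 1/57335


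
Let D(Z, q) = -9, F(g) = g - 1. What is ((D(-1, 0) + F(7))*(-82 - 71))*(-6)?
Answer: -2754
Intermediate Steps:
F(g) = -1 + g
((D(-1, 0) + F(7))*(-82 - 71))*(-6) = ((-9 + (-1 + 7))*(-82 - 71))*(-6) = ((-9 + 6)*(-153))*(-6) = -3*(-153)*(-6) = 459*(-6) = -2754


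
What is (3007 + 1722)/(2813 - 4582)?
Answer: -4729/1769 ≈ -2.6733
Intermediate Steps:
(3007 + 1722)/(2813 - 4582) = 4729/(-1769) = 4729*(-1/1769) = -4729/1769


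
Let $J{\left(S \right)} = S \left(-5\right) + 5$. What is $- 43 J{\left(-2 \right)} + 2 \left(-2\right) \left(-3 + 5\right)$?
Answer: $-653$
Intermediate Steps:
$J{\left(S \right)} = 5 - 5 S$ ($J{\left(S \right)} = - 5 S + 5 = 5 - 5 S$)
$- 43 J{\left(-2 \right)} + 2 \left(-2\right) \left(-3 + 5\right) = - 43 \left(5 - -10\right) + 2 \left(-2\right) \left(-3 + 5\right) = - 43 \left(5 + 10\right) - 8 = \left(-43\right) 15 - 8 = -645 - 8 = -653$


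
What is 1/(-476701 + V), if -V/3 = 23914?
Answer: -1/548443 ≈ -1.8233e-6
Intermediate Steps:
V = -71742 (V = -3*23914 = -71742)
1/(-476701 + V) = 1/(-476701 - 71742) = 1/(-548443) = -1/548443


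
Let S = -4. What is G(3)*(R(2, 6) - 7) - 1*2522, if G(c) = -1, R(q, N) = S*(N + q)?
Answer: -2483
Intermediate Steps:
R(q, N) = -4*N - 4*q (R(q, N) = -4*(N + q) = -4*N - 4*q)
G(3)*(R(2, 6) - 7) - 1*2522 = -((-4*6 - 4*2) - 7) - 1*2522 = -((-24 - 8) - 7) - 2522 = -(-32 - 7) - 2522 = -1*(-39) - 2522 = 39 - 2522 = -2483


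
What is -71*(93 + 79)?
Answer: -12212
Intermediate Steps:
-71*(93 + 79) = -71*172 = -12212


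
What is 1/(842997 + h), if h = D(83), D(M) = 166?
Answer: 1/843163 ≈ 1.1860e-6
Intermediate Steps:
h = 166
1/(842997 + h) = 1/(842997 + 166) = 1/843163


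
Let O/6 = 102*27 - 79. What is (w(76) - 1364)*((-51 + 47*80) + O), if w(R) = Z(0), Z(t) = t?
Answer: -26951276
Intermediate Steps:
w(R) = 0
O = 16050 (O = 6*(102*27 - 79) = 6*(2754 - 79) = 6*2675 = 16050)
(w(76) - 1364)*((-51 + 47*80) + O) = (0 - 1364)*((-51 + 47*80) + 16050) = -1364*((-51 + 3760) + 16050) = -1364*(3709 + 16050) = -1364*19759 = -26951276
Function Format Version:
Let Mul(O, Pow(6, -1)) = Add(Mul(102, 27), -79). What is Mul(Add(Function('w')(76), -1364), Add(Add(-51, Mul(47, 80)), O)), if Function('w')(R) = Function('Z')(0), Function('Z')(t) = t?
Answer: -26951276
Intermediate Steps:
Function('w')(R) = 0
O = 16050 (O = Mul(6, Add(Mul(102, 27), -79)) = Mul(6, Add(2754, -79)) = Mul(6, 2675) = 16050)
Mul(Add(Function('w')(76), -1364), Add(Add(-51, Mul(47, 80)), O)) = Mul(Add(0, -1364), Add(Add(-51, Mul(47, 80)), 16050)) = Mul(-1364, Add(Add(-51, 3760), 16050)) = Mul(-1364, Add(3709, 16050)) = Mul(-1364, 19759) = -26951276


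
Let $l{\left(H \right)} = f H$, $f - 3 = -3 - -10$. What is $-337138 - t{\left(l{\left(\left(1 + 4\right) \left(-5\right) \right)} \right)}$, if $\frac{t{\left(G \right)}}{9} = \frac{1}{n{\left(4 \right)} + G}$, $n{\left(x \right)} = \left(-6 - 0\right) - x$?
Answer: $- \frac{87655871}{260} \approx -3.3714 \cdot 10^{5}$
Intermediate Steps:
$f = 10$ ($f = 3 - -7 = 3 + \left(-3 + 10\right) = 3 + 7 = 10$)
$n{\left(x \right)} = -6 - x$ ($n{\left(x \right)} = \left(-6 + 0\right) - x = -6 - x$)
$l{\left(H \right)} = 10 H$
$t{\left(G \right)} = \frac{9}{-10 + G}$ ($t{\left(G \right)} = \frac{9}{\left(-6 - 4\right) + G} = \frac{9}{-10 + G}$)
$-337138 - t{\left(l{\left(\left(1 + 4\right) \left(-5\right) \right)} \right)} = -337138 - \frac{9}{-10 + 10 \left(1 + 4\right) \left(-5\right)} = -337138 - \frac{9}{-10 + 10 \cdot 5 \left(-5\right)} = -337138 - \frac{9}{-10 + 10 \left(-25\right)} = -337138 - \frac{9}{-10 - 250} = -337138 - \frac{9}{-260} = -337138 - 9 \left(- \frac{1}{260}\right) = -337138 - - \frac{9}{260} = -337138 + \frac{9}{260} = - \frac{87655871}{260}$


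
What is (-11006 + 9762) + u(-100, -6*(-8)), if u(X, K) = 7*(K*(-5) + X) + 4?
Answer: -3620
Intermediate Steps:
u(X, K) = 4 - 35*K + 7*X (u(X, K) = 7*(-5*K + X) + 4 = 7*(X - 5*K) + 4 = (-35*K + 7*X) + 4 = 4 - 35*K + 7*X)
(-11006 + 9762) + u(-100, -6*(-8)) = (-11006 + 9762) + (4 - (-210)*(-8) + 7*(-100)) = -1244 + (4 - 35*48 - 700) = -1244 + (4 - 1680 - 700) = -1244 - 2376 = -3620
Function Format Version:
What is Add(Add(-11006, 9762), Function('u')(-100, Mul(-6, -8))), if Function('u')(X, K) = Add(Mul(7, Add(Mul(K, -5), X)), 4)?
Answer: -3620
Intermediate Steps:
Function('u')(X, K) = Add(4, Mul(-35, K), Mul(7, X)) (Function('u')(X, K) = Add(Mul(7, Add(Mul(-5, K), X)), 4) = Add(Mul(7, Add(X, Mul(-5, K))), 4) = Add(Add(Mul(-35, K), Mul(7, X)), 4) = Add(4, Mul(-35, K), Mul(7, X)))
Add(Add(-11006, 9762), Function('u')(-100, Mul(-6, -8))) = Add(Add(-11006, 9762), Add(4, Mul(-35, Mul(-6, -8)), Mul(7, -100))) = Add(-1244, Add(4, Mul(-35, 48), -700)) = Add(-1244, Add(4, -1680, -700)) = Add(-1244, -2376) = -3620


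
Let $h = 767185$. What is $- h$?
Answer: $-767185$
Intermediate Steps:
$- h = \left(-1\right) 767185 = -767185$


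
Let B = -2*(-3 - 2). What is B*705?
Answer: 7050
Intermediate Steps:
B = 10 (B = -2*(-5) = 10)
B*705 = 10*705 = 7050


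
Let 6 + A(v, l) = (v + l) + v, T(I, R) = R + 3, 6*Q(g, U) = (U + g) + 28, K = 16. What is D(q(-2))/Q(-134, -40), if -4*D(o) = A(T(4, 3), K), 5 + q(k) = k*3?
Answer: 33/146 ≈ 0.22603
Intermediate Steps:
q(k) = -5 + 3*k (q(k) = -5 + k*3 = -5 + 3*k)
Q(g, U) = 14/3 + U/6 + g/6 (Q(g, U) = ((U + g) + 28)/6 = (28 + U + g)/6 = 14/3 + U/6 + g/6)
T(I, R) = 3 + R
A(v, l) = -6 + l + 2*v (A(v, l) = -6 + ((v + l) + v) = -6 + ((l + v) + v) = -6 + (l + 2*v) = -6 + l + 2*v)
D(o) = -11/2 (D(o) = -(-6 + 16 + 2*(3 + 3))/4 = -(-6 + 16 + 2*6)/4 = -(-6 + 16 + 12)/4 = -¼*22 = -11/2)
D(q(-2))/Q(-134, -40) = -11/(2*(14/3 + (⅙)*(-40) + (⅙)*(-134))) = -11/(2*(14/3 - 20/3 - 67/3)) = -11/(2*(-73/3)) = -11/2*(-3/73) = 33/146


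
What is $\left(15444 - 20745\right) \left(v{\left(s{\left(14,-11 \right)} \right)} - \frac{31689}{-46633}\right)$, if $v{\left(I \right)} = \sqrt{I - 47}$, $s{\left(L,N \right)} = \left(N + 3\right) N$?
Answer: $- \frac{167983389}{46633} - 5301 \sqrt{41} \approx -37545.0$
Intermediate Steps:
$s{\left(L,N \right)} = N \left(3 + N\right)$ ($s{\left(L,N \right)} = \left(3 + N\right) N = N \left(3 + N\right)$)
$v{\left(I \right)} = \sqrt{-47 + I}$
$\left(15444 - 20745\right) \left(v{\left(s{\left(14,-11 \right)} \right)} - \frac{31689}{-46633}\right) = \left(15444 - 20745\right) \left(\sqrt{-47 - 11 \left(3 - 11\right)} - \frac{31689}{-46633}\right) = - 5301 \left(\sqrt{-47 - -88} - - \frac{31689}{46633}\right) = - 5301 \left(\sqrt{-47 + 88} + \frac{31689}{46633}\right) = - 5301 \left(\sqrt{41} + \frac{31689}{46633}\right) = - 5301 \left(\frac{31689}{46633} + \sqrt{41}\right) = - \frac{167983389}{46633} - 5301 \sqrt{41}$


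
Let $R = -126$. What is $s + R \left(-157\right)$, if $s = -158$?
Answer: $19624$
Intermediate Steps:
$s + R \left(-157\right) = -158 - -19782 = -158 + 19782 = 19624$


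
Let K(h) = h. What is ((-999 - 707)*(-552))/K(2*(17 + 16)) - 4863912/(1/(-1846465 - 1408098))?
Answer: 174128988491968/11 ≈ 1.5830e+13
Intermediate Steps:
((-999 - 707)*(-552))/K(2*(17 + 16)) - 4863912/(1/(-1846465 - 1408098)) = ((-999 - 707)*(-552))/((2*(17 + 16))) - 4863912/(1/(-1846465 - 1408098)) = (-1706*(-552))/((2*33)) - 4863912/(1/(-3254563)) = 941712/66 - 4863912/(-1/3254563) = 941712*(1/66) - 4863912*(-3254563) = 156952/11 + 15829908030456 = 174128988491968/11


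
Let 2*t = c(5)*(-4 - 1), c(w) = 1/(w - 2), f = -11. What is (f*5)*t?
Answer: 275/6 ≈ 45.833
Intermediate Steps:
c(w) = 1/(-2 + w)
t = -⅚ (t = ((-4 - 1)/(-2 + 5))/2 = (-5/3)/2 = ((⅓)*(-5))/2 = (½)*(-5/3) = -⅚ ≈ -0.83333)
(f*5)*t = -11*5*(-⅚) = -55*(-⅚) = 275/6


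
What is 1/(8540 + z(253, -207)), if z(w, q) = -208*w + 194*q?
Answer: -1/84242 ≈ -1.1871e-5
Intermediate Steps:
1/(8540 + z(253, -207)) = 1/(8540 + (-208*253 + 194*(-207))) = 1/(8540 + (-52624 - 40158)) = 1/(8540 - 92782) = 1/(-84242) = -1/84242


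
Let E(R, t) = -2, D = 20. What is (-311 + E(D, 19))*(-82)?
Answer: 25666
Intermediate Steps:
(-311 + E(D, 19))*(-82) = (-311 - 2)*(-82) = -313*(-82) = 25666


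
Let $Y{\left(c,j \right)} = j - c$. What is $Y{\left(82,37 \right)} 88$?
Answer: $-3960$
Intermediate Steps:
$Y{\left(82,37 \right)} 88 = \left(37 - 82\right) 88 = \left(-45\right) 88 = -3960$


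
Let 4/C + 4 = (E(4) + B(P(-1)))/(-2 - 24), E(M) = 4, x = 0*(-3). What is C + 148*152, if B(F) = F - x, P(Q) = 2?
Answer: 1237228/55 ≈ 22495.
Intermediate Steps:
x = 0
B(F) = F (B(F) = F - 1*0 = F + 0 = F)
C = -52/55 (C = 4/(-4 + (4 + 2)/(-2 - 24)) = 4/(-4 + 6/(-26)) = 4/(-4 + 6*(-1/26)) = 4/(-4 - 3/13) = 4/(-55/13) = 4*(-13/55) = -52/55 ≈ -0.94545)
C + 148*152 = -52/55 + 148*152 = -52/55 + 22496 = 1237228/55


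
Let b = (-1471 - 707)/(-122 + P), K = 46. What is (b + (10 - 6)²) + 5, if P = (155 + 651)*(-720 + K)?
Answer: 634048/30187 ≈ 21.004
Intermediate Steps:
P = -543244 (P = (155 + 651)*(-720 + 46) = 806*(-674) = -543244)
b = 121/30187 (b = (-1471 - 707)/(-122 - 543244) = -2178/(-543366) = -2178*(-1/543366) = 121/30187 ≈ 0.0040083)
(b + (10 - 6)²) + 5 = (121/30187 + (10 - 6)²) + 5 = (121/30187 + 4²) + 5 = (121/30187 + 16) + 5 = 483113/30187 + 5 = 634048/30187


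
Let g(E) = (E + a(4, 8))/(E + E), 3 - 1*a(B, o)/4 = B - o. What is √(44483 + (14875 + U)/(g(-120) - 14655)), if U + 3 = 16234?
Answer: √34389413677292387/879277 ≈ 210.90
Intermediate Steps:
U = 16231 (U = -3 + 16234 = 16231)
a(B, o) = 12 - 4*B + 4*o (a(B, o) = 12 - 4*(B - o) = 12 + (-4*B + 4*o) = 12 - 4*B + 4*o)
g(E) = (28 + E)/(2*E) (g(E) = (E + (12 - 4*4 + 4*8))/(E + E) = (E + (12 - 16 + 32))/((2*E)) = (E + 28)*(1/(2*E)) = (28 + E)*(1/(2*E)) = (28 + E)/(2*E))
√(44483 + (14875 + U)/(g(-120) - 14655)) = √(44483 + (14875 + 16231)/((½)*(28 - 120)/(-120) - 14655)) = √(44483 + 31106/((½)*(-1/120)*(-92) - 14655)) = √(44483 + 31106/(23/60 - 14655)) = √(44483 + 31106/(-879277/60)) = √(44483 + 31106*(-60/879277)) = √(44483 - 1866360/879277) = √(39111012431/879277) = √34389413677292387/879277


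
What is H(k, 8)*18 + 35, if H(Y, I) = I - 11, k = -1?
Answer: -19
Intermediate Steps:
H(Y, I) = -11 + I
H(k, 8)*18 + 35 = (-11 + 8)*18 + 35 = -3*18 + 35 = -54 + 35 = -19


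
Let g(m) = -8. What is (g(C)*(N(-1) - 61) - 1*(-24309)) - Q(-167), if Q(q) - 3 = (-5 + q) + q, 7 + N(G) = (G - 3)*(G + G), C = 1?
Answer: 25125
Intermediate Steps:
N(G) = -7 + 2*G*(-3 + G) (N(G) = -7 + (G - 3)*(G + G) = -7 + (-3 + G)*(2*G) = -7 + 2*G*(-3 + G))
Q(q) = -2 + 2*q (Q(q) = 3 + ((-5 + q) + q) = 3 + (-5 + 2*q) = -2 + 2*q)
(g(C)*(N(-1) - 61) - 1*(-24309)) - Q(-167) = (-8*((-7 - 6*(-1) + 2*(-1)²) - 61) - 1*(-24309)) - (-2 + 2*(-167)) = (-8*((-7 + 6 + 2*1) - 61) + 24309) - (-2 - 334) = (-8*((-7 + 6 + 2) - 61) + 24309) - 1*(-336) = (-8*(1 - 61) + 24309) + 336 = (-8*(-60) + 24309) + 336 = (480 + 24309) + 336 = 24789 + 336 = 25125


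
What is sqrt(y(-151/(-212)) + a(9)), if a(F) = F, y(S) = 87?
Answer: 4*sqrt(6) ≈ 9.7980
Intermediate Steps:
sqrt(y(-151/(-212)) + a(9)) = sqrt(87 + 9) = sqrt(96) = 4*sqrt(6)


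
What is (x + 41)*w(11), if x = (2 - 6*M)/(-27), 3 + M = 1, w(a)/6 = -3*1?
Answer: -2186/3 ≈ -728.67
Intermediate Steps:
w(a) = -18 (w(a) = 6*(-3*1) = 6*(-3) = -18)
M = -2 (M = -3 + 1 = -2)
x = -14/27 (x = (2 - 6*(-2))/(-27) = (2 + 12)*(-1/27) = 14*(-1/27) = -14/27 ≈ -0.51852)
(x + 41)*w(11) = (-14/27 + 41)*(-18) = (1093/27)*(-18) = -2186/3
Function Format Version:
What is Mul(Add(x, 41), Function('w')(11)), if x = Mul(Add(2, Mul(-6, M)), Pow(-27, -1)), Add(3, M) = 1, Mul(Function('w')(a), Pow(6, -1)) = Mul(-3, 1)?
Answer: Rational(-2186, 3) ≈ -728.67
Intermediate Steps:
Function('w')(a) = -18 (Function('w')(a) = Mul(6, Mul(-3, 1)) = Mul(6, -3) = -18)
M = -2 (M = Add(-3, 1) = -2)
x = Rational(-14, 27) (x = Mul(Add(2, Mul(-6, -2)), Pow(-27, -1)) = Mul(Add(2, 12), Rational(-1, 27)) = Mul(14, Rational(-1, 27)) = Rational(-14, 27) ≈ -0.51852)
Mul(Add(x, 41), Function('w')(11)) = Mul(Add(Rational(-14, 27), 41), -18) = Mul(Rational(1093, 27), -18) = Rational(-2186, 3)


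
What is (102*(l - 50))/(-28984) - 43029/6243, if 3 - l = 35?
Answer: -99578007/15078926 ≈ -6.6038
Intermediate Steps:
l = -32 (l = 3 - 1*35 = 3 - 35 = -32)
(102*(l - 50))/(-28984) - 43029/6243 = (102*(-32 - 50))/(-28984) - 43029/6243 = (102*(-82))*(-1/28984) - 43029*1/6243 = -8364*(-1/28984) - 14343/2081 = 2091/7246 - 14343/2081 = -99578007/15078926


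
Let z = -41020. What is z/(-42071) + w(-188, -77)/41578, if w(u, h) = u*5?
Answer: 832991410/874614019 ≈ 0.95241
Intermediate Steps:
w(u, h) = 5*u
z/(-42071) + w(-188, -77)/41578 = -41020/(-42071) + (5*(-188))/41578 = -41020*(-1/42071) - 940*1/41578 = 41020/42071 - 470/20789 = 832991410/874614019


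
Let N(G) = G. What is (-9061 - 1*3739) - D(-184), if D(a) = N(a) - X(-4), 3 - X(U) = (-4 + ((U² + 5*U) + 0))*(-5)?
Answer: -12653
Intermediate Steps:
X(U) = -17 + 5*U² + 25*U (X(U) = 3 - (-4 + ((U² + 5*U) + 0))*(-5) = 3 - (-4 + (U² + 5*U))*(-5) = 3 - (-4 + U² + 5*U)*(-5) = 3 - (20 - 25*U - 5*U²) = 3 + (-20 + 5*U² + 25*U) = -17 + 5*U² + 25*U)
D(a) = 37 + a (D(a) = a - (-17 + 5*(-4)² + 25*(-4)) = a - (-17 + 5*16 - 100) = a - (-17 + 80 - 100) = a - 1*(-37) = a + 37 = 37 + a)
(-9061 - 1*3739) - D(-184) = (-9061 - 1*3739) - (37 - 184) = (-9061 - 3739) - 1*(-147) = -12800 + 147 = -12653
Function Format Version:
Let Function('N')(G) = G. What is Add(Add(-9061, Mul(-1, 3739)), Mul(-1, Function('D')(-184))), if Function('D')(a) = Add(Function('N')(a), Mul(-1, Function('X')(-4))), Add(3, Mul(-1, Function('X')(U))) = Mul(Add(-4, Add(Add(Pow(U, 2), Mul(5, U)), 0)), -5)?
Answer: -12653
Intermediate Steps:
Function('X')(U) = Add(-17, Mul(5, Pow(U, 2)), Mul(25, U)) (Function('X')(U) = Add(3, Mul(-1, Mul(Add(-4, Add(Add(Pow(U, 2), Mul(5, U)), 0)), -5))) = Add(3, Mul(-1, Mul(Add(-4, Add(Pow(U, 2), Mul(5, U))), -5))) = Add(3, Mul(-1, Mul(Add(-4, Pow(U, 2), Mul(5, U)), -5))) = Add(3, Mul(-1, Add(20, Mul(-25, U), Mul(-5, Pow(U, 2))))) = Add(3, Add(-20, Mul(5, Pow(U, 2)), Mul(25, U))) = Add(-17, Mul(5, Pow(U, 2)), Mul(25, U)))
Function('D')(a) = Add(37, a) (Function('D')(a) = Add(a, Mul(-1, Add(-17, Mul(5, Pow(-4, 2)), Mul(25, -4)))) = Add(a, Mul(-1, Add(-17, Mul(5, 16), -100))) = Add(a, Mul(-1, Add(-17, 80, -100))) = Add(a, Mul(-1, -37)) = Add(a, 37) = Add(37, a))
Add(Add(-9061, Mul(-1, 3739)), Mul(-1, Function('D')(-184))) = Add(Add(-9061, Mul(-1, 3739)), Mul(-1, Add(37, -184))) = Add(Add(-9061, -3739), Mul(-1, -147)) = Add(-12800, 147) = -12653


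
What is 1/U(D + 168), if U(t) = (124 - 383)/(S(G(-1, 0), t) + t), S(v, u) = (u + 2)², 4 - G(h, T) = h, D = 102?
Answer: -74254/259 ≈ -286.69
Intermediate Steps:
G(h, T) = 4 - h
S(v, u) = (2 + u)²
U(t) = -259/(t + (2 + t)²) (U(t) = (124 - 383)/((2 + t)² + t) = -259/(t + (2 + t)²))
1/U(D + 168) = 1/(-259/((102 + 168) + (2 + (102 + 168))²)) = 1/(-259/(270 + (2 + 270)²)) = 1/(-259/(270 + 272²)) = 1/(-259/(270 + 73984)) = 1/(-259/74254) = -74254/259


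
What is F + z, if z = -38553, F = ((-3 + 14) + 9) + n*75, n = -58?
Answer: -42883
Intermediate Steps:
F = -4330 (F = ((-3 + 14) + 9) - 58*75 = (11 + 9) - 4350 = 20 - 4350 = -4330)
F + z = -4330 - 38553 = -42883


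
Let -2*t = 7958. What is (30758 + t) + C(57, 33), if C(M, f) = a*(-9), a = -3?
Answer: 26806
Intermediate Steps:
t = -3979 (t = -½*7958 = -3979)
C(M, f) = 27 (C(M, f) = -3*(-9) = 27)
(30758 + t) + C(57, 33) = (30758 - 3979) + 27 = 26779 + 27 = 26806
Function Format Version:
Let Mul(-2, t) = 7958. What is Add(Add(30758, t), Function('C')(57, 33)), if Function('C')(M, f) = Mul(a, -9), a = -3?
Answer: 26806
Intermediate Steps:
t = -3979 (t = Mul(Rational(-1, 2), 7958) = -3979)
Function('C')(M, f) = 27 (Function('C')(M, f) = Mul(-3, -9) = 27)
Add(Add(30758, t), Function('C')(57, 33)) = Add(Add(30758, -3979), 27) = Add(26779, 27) = 26806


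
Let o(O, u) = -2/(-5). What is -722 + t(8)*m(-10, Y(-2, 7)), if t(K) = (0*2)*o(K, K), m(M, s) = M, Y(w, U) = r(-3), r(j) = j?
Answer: -722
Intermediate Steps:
Y(w, U) = -3
o(O, u) = ⅖ (o(O, u) = -2*(-⅕) = ⅖)
t(K) = 0 (t(K) = (0*2)*(⅖) = 0*(⅖) = 0)
-722 + t(8)*m(-10, Y(-2, 7)) = -722 + 0*(-10) = -722 + 0 = -722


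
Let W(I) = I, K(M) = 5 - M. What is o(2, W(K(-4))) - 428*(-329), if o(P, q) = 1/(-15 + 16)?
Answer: 140813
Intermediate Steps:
o(P, q) = 1 (o(P, q) = 1/1 = 1)
o(2, W(K(-4))) - 428*(-329) = 1 - 428*(-329) = 1 + 140812 = 140813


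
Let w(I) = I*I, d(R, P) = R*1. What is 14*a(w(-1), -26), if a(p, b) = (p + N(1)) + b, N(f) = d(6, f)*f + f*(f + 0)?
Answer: -252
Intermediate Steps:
d(R, P) = R
w(I) = I²
N(f) = f² + 6*f (N(f) = 6*f + f*(f + 0) = 6*f + f*f = 6*f + f² = f² + 6*f)
a(p, b) = 7 + b + p (a(p, b) = (p + 1*(6 + 1)) + b = (p + 1*7) + b = (p + 7) + b = (7 + p) + b = 7 + b + p)
14*a(w(-1), -26) = 14*(7 - 26 + (-1)²) = 14*(7 - 26 + 1) = 14*(-18) = -252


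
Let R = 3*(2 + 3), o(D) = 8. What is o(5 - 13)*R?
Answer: 120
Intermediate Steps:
R = 15 (R = 3*5 = 15)
o(5 - 13)*R = 8*15 = 120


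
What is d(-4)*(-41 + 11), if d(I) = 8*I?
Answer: 960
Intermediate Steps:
d(-4)*(-41 + 11) = (8*(-4))*(-41 + 11) = -32*(-30) = 960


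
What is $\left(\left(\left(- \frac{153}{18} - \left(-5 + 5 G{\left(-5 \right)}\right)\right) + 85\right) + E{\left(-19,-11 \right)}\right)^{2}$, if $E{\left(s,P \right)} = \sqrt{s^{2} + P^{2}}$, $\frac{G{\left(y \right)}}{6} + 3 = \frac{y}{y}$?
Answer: $\frac{82017}{4} + 283 \sqrt{482} \approx 26717.0$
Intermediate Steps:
$G{\left(y \right)} = -12$ ($G{\left(y \right)} = -18 + 6 \frac{y}{y} = -18 + 6 \cdot 1 = -18 + 6 = -12$)
$E{\left(s,P \right)} = \sqrt{P^{2} + s^{2}}$
$\left(\left(\left(- \frac{153}{18} - \left(-5 + 5 G{\left(-5 \right)}\right)\right) + 85\right) + E{\left(-19,-11 \right)}\right)^{2} = \left(\left(\left(- \frac{153}{18} + \left(\left(-5\right) \left(-12\right) + 5\right)\right) + 85\right) + \sqrt{\left(-11\right)^{2} + \left(-19\right)^{2}}\right)^{2} = \left(\left(\left(\left(-153\right) \frac{1}{18} + \left(60 + 5\right)\right) + 85\right) + \sqrt{121 + 361}\right)^{2} = \left(\left(\left(- \frac{17}{2} + 65\right) + 85\right) + \sqrt{482}\right)^{2} = \left(\left(\frac{113}{2} + 85\right) + \sqrt{482}\right)^{2} = \left(\frac{283}{2} + \sqrt{482}\right)^{2}$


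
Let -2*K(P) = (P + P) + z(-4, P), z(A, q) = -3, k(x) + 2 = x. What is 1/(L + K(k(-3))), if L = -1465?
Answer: -2/2917 ≈ -0.00068564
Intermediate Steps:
k(x) = -2 + x
K(P) = 3/2 - P (K(P) = -((P + P) - 3)/2 = -(2*P - 3)/2 = -(-3 + 2*P)/2 = 3/2 - P)
1/(L + K(k(-3))) = 1/(-1465 + (3/2 - (-2 - 3))) = 1/(-1465 + (3/2 - 1*(-5))) = 1/(-1465 + (3/2 + 5)) = 1/(-1465 + 13/2) = 1/(-2917/2) = -2/2917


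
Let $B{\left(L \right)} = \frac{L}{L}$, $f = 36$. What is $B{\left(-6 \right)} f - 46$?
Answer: $-10$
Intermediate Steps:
$B{\left(L \right)} = 1$
$B{\left(-6 \right)} f - 46 = 1 \cdot 36 - 46 = 36 - 46 = -10$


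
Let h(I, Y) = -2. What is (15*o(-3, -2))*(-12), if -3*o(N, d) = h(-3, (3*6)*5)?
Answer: -120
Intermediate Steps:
o(N, d) = 2/3 (o(N, d) = -1/3*(-2) = 2/3)
(15*o(-3, -2))*(-12) = (15*(2/3))*(-12) = 10*(-12) = -120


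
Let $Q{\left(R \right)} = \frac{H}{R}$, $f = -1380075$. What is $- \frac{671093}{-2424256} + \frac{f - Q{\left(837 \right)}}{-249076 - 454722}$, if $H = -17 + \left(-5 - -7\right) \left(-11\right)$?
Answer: $\frac{532606661195089}{238013020138176} \approx 2.2377$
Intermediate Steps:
$H = -39$ ($H = -17 + \left(-5 + 7\right) \left(-11\right) = -17 + 2 \left(-11\right) = -17 - 22 = -39$)
$Q{\left(R \right)} = - \frac{39}{R}$
$- \frac{671093}{-2424256} + \frac{f - Q{\left(837 \right)}}{-249076 - 454722} = - \frac{671093}{-2424256} + \frac{-1380075 - - \frac{39}{837}}{-249076 - 454722} = \left(-671093\right) \left(- \frac{1}{2424256}\right) + \frac{-1380075 - \left(-39\right) \frac{1}{837}}{-703798} = \frac{671093}{2424256} + \left(-1380075 - - \frac{13}{279}\right) \left(- \frac{1}{703798}\right) = \frac{671093}{2424256} + \left(-1380075 + \frac{13}{279}\right) \left(- \frac{1}{703798}\right) = \frac{671093}{2424256} - - \frac{192520456}{98179821} = \frac{671093}{2424256} + \frac{192520456}{98179821} = \frac{532606661195089}{238013020138176}$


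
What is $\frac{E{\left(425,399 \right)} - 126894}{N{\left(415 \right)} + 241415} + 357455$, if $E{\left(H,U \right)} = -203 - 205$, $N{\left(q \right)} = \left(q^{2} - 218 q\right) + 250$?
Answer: $\frac{57803984399}{161710} \approx 3.5745 \cdot 10^{5}$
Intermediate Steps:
$N{\left(q \right)} = 250 + q^{2} - 218 q$
$E{\left(H,U \right)} = -408$ ($E{\left(H,U \right)} = -203 - 205 = -408$)
$\frac{E{\left(425,399 \right)} - 126894}{N{\left(415 \right)} + 241415} + 357455 = \frac{-408 - 126894}{\left(250 + 415^{2} - 90470\right) + 241415} + 357455 = - \frac{127302}{\left(250 + 172225 - 90470\right) + 241415} + 357455 = - \frac{127302}{82005 + 241415} + 357455 = - \frac{127302}{323420} + 357455 = \left(-127302\right) \frac{1}{323420} + 357455 = - \frac{63651}{161710} + 357455 = \frac{57803984399}{161710}$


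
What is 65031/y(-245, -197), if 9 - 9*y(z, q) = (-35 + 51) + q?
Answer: 585279/190 ≈ 3080.4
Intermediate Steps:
y(z, q) = -7/9 - q/9 (y(z, q) = 1 - ((-35 + 51) + q)/9 = 1 - (16 + q)/9 = 1 + (-16/9 - q/9) = -7/9 - q/9)
65031/y(-245, -197) = 65031/(-7/9 - 1/9*(-197)) = 65031/(-7/9 + 197/9) = 65031/(190/9) = 65031*(9/190) = 585279/190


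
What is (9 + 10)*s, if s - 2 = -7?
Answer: -95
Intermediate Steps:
s = -5 (s = 2 - 7 = -5)
(9 + 10)*s = (9 + 10)*(-5) = 19*(-5) = -95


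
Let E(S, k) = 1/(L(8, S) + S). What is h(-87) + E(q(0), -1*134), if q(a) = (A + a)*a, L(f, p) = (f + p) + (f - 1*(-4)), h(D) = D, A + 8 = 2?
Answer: -1739/20 ≈ -86.950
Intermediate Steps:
A = -6 (A = -8 + 2 = -6)
L(f, p) = 4 + p + 2*f (L(f, p) = (f + p) + (f + 4) = (f + p) + (4 + f) = 4 + p + 2*f)
q(a) = a*(-6 + a) (q(a) = (-6 + a)*a = a*(-6 + a))
E(S, k) = 1/(20 + 2*S) (E(S, k) = 1/((4 + S + 2*8) + S) = 1/((4 + S + 16) + S) = 1/((20 + S) + S) = 1/(20 + 2*S))
h(-87) + E(q(0), -1*134) = -87 + 1/(2*(10 + 0*(-6 + 0))) = -87 + 1/(2*(10 + 0*(-6))) = -87 + 1/(2*(10 + 0)) = -87 + (½)/10 = -87 + (½)*(⅒) = -87 + 1/20 = -1739/20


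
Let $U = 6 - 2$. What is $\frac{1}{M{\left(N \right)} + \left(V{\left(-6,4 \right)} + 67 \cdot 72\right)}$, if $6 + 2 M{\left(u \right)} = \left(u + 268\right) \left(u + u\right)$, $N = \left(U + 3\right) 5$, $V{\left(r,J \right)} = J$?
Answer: $\frac{1}{15430} \approx 6.4809 \cdot 10^{-5}$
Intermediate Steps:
$U = 4$
$N = 35$ ($N = \left(4 + 3\right) 5 = 7 \cdot 5 = 35$)
$M{\left(u \right)} = -3 + u \left(268 + u\right)$ ($M{\left(u \right)} = -3 + \frac{\left(u + 268\right) \left(u + u\right)}{2} = -3 + \frac{\left(268 + u\right) 2 u}{2} = -3 + \frac{2 u \left(268 + u\right)}{2} = -3 + u \left(268 + u\right)$)
$\frac{1}{M{\left(N \right)} + \left(V{\left(-6,4 \right)} + 67 \cdot 72\right)} = \frac{1}{\left(-3 + 35^{2} + 268 \cdot 35\right) + \left(4 + 67 \cdot 72\right)} = \frac{1}{\left(-3 + 1225 + 9380\right) + \left(4 + 4824\right)} = \frac{1}{10602 + 4828} = \frac{1}{15430}$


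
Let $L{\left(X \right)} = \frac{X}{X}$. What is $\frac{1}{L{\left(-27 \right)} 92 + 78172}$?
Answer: $\frac{1}{78264} \approx 1.2777 \cdot 10^{-5}$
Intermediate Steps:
$L{\left(X \right)} = 1$
$\frac{1}{L{\left(-27 \right)} 92 + 78172} = \frac{1}{1 \cdot 92 + 78172} = \frac{1}{92 + 78172} = \frac{1}{78264}$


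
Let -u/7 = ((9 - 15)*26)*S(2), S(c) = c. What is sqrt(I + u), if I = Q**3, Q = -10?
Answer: 4*sqrt(74) ≈ 34.409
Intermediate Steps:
I = -1000 (I = (-10)**3 = -1000)
u = 2184 (u = -7*(9 - 15)*26*2 = -7*(-6*26)*2 = -(-1092)*2 = -7*(-312) = 2184)
sqrt(I + u) = sqrt(-1000 + 2184) = sqrt(1184) = 4*sqrt(74)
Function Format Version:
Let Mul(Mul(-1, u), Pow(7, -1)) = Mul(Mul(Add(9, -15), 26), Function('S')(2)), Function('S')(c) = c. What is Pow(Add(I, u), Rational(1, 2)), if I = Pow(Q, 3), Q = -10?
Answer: Mul(4, Pow(74, Rational(1, 2))) ≈ 34.409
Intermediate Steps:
I = -1000 (I = Pow(-10, 3) = -1000)
u = 2184 (u = Mul(-7, Mul(Mul(Add(9, -15), 26), 2)) = Mul(-7, Mul(Mul(-6, 26), 2)) = Mul(-7, Mul(-156, 2)) = Mul(-7, -312) = 2184)
Pow(Add(I, u), Rational(1, 2)) = Pow(Add(-1000, 2184), Rational(1, 2)) = Pow(1184, Rational(1, 2)) = Mul(4, Pow(74, Rational(1, 2)))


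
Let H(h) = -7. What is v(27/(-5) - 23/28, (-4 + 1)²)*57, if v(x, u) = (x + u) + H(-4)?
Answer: -33687/140 ≈ -240.62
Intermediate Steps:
v(x, u) = -7 + u + x (v(x, u) = (x + u) - 7 = (u + x) - 7 = -7 + u + x)
v(27/(-5) - 23/28, (-4 + 1)²)*57 = (-7 + (-4 + 1)² + (27/(-5) - 23/28))*57 = (-7 + (-3)² + (27*(-⅕) - 23*1/28))*57 = (-7 + 9 + (-27/5 - 23/28))*57 = (-7 + 9 - 871/140)*57 = -591/140*57 = -33687/140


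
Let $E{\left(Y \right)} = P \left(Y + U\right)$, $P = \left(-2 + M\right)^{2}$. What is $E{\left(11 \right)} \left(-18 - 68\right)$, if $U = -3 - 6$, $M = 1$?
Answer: $-172$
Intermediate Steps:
$U = -9$ ($U = -3 - 6 = -9$)
$P = 1$ ($P = \left(-2 + 1\right)^{2} = \left(-1\right)^{2} = 1$)
$E{\left(Y \right)} = -9 + Y$ ($E{\left(Y \right)} = 1 \left(Y - 9\right) = 1 \left(-9 + Y\right) = -9 + Y$)
$E{\left(11 \right)} \left(-18 - 68\right) = \left(-9 + 11\right) \left(-18 - 68\right) = 2 \left(-86\right) = -172$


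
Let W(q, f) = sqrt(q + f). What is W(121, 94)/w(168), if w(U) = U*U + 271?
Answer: sqrt(215)/28495 ≈ 0.00051458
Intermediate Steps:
w(U) = 271 + U**2 (w(U) = U**2 + 271 = 271 + U**2)
W(q, f) = sqrt(f + q)
W(121, 94)/w(168) = sqrt(94 + 121)/(271 + 168**2) = sqrt(215)/(271 + 28224) = sqrt(215)/28495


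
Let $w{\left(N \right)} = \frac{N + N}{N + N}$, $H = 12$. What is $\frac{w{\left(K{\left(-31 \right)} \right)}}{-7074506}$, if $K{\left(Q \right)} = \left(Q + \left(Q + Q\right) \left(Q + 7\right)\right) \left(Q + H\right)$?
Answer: $- \frac{1}{7074506} \approx -1.4135 \cdot 10^{-7}$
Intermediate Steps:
$K{\left(Q \right)} = \left(12 + Q\right) \left(Q + 2 Q \left(7 + Q\right)\right)$ ($K{\left(Q \right)} = \left(Q + \left(Q + Q\right) \left(Q + 7\right)\right) \left(Q + 12\right) = \left(Q + 2 Q \left(7 + Q\right)\right) \left(12 + Q\right) = \left(12 + Q\right) \left(Q + 2 Q \left(7 + Q\right)\right)$)
$w{\left(N \right)} = 1$ ($w{\left(N \right)} = \frac{2 N}{2 N} = 2 N \frac{1}{2 N} = 1$)
$\frac{w{\left(K{\left(-31 \right)} \right)}}{-7074506} = 1 \frac{1}{-7074506} = 1 \left(- \frac{1}{7074506}\right) = - \frac{1}{7074506}$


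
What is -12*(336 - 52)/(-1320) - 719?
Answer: -39403/55 ≈ -716.42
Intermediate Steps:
-12*(336 - 52)/(-1320) - 719 = -3408*(-1)/1320 - 719 = -12*(-71/330) - 719 = 142/55 - 719 = -39403/55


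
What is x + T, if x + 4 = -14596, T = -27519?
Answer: -42119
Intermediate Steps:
x = -14600 (x = -4 - 14596 = -14600)
x + T = -14600 - 27519 = -42119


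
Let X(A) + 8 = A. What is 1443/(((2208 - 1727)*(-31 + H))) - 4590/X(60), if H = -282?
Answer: -718413/8138 ≈ -88.279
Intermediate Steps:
X(A) = -8 + A
1443/(((2208 - 1727)*(-31 + H))) - 4590/X(60) = 1443/(((2208 - 1727)*(-31 - 282))) - 4590/(-8 + 60) = 1443/((481*(-313))) - 4590/52 = 1443/(-150553) - 4590*1/52 = 1443*(-1/150553) - 2295/26 = -3/313 - 2295/26 = -718413/8138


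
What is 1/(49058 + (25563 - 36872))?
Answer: 1/37749 ≈ 2.6491e-5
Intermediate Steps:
1/(49058 + (25563 - 36872)) = 1/(49058 - 11309) = 1/37749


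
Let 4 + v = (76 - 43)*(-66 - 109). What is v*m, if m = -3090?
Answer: 17857110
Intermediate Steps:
v = -5779 (v = -4 + (76 - 43)*(-66 - 109) = -4 + 33*(-175) = -4 - 5775 = -5779)
v*m = -5779*(-3090) = 17857110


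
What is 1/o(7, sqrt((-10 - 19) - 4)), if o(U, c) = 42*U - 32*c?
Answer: 49/20038 + 8*I*sqrt(33)/30057 ≈ 0.0024454 + 0.001529*I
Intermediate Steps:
o(U, c) = -32*c + 42*U
1/o(7, sqrt((-10 - 19) - 4)) = 1/(-32*sqrt((-10 - 19) - 4) + 42*7) = 1/(-32*sqrt(-29 - 4) + 294) = 1/(-32*I*sqrt(33) + 294) = 1/(294 - 32*I*sqrt(33))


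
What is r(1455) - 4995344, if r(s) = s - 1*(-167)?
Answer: -4993722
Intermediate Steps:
r(s) = 167 + s (r(s) = s + 167 = 167 + s)
r(1455) - 4995344 = (167 + 1455) - 4995344 = 1622 - 4995344 = -4993722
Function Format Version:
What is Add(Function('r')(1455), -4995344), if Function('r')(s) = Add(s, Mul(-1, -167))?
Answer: -4993722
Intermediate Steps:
Function('r')(s) = Add(167, s) (Function('r')(s) = Add(s, 167) = Add(167, s))
Add(Function('r')(1455), -4995344) = Add(Add(167, 1455), -4995344) = Add(1622, -4995344) = -4993722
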